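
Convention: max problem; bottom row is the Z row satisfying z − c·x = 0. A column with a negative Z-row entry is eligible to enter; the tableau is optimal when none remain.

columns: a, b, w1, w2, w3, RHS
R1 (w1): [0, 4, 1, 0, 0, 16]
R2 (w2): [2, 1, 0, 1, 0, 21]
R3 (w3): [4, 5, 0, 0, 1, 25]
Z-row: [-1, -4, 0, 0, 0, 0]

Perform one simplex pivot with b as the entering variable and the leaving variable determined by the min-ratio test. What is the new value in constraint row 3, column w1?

-5/4

Ratio test on column b — row 1: 16/4 = 4; row 2: 21/1 = 21; row 3: 25/5 = 5. Minimum is 4 at row 1 (w1 leaves); pivot element 4.
Divide row 1 by 4; eliminate column b from the other rows.
Row 3 update in column w1: 0 − 5·(1/4) = -5/4.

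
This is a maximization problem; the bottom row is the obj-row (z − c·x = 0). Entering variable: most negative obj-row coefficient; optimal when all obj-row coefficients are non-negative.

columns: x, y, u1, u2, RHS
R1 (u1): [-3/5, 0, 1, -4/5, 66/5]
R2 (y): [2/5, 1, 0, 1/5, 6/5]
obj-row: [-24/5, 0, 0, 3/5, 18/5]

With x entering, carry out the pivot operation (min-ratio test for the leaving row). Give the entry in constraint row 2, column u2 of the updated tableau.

Ratio test on column x — row 1: entry -3/5 ≤ 0; row 2: (6/5)/(2/5) = 3. Minimum is 3 at row 2 (y leaves); pivot element 2/5.
Divide row 2 by 2/5; eliminate column x from the other rows.
In the new row 2, the u2 entry is the old entry divided by the pivot: (1/5)/(2/5) = 1/2.

1/2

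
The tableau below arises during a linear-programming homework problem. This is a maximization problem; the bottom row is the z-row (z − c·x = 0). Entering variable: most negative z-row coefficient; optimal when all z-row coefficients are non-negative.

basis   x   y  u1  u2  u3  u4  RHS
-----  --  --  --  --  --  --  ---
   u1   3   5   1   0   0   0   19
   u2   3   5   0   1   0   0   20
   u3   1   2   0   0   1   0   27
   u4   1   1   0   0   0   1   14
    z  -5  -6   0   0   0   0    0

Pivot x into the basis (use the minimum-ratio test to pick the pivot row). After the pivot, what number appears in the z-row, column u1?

5/3

Ratio test on column x — row 1: 19/3 = 19/3; row 2: 20/3 = 20/3; row 3: 27/1 = 27; row 4: 14/1 = 14. Minimum is 19/3 at row 1 (u1 leaves); pivot element 3.
Divide row 1 by 3; eliminate column x from the other rows.
z-row update in column u1: 0 − (-5)·(1/3) = 5/3.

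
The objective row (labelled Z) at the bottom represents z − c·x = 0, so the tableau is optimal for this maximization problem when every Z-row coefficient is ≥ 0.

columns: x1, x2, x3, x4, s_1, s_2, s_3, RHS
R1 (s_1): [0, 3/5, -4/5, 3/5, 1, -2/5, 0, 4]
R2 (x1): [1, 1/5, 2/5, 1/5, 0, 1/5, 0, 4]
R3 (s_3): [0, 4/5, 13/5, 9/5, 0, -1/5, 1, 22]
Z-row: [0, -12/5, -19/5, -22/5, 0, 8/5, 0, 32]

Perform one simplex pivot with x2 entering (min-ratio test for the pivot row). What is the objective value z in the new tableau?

Ratio test on column x2 — row 1: 4/(3/5) = 20/3; row 2: 4/(1/5) = 20; row 3: 22/(4/5) = 55/2. Minimum is 20/3 at row 1 (s_1 leaves); pivot element 3/5.
Pivot on row 1; the Z-row RHS becomes 32 − (-12/5)·(20/3) = 48.

48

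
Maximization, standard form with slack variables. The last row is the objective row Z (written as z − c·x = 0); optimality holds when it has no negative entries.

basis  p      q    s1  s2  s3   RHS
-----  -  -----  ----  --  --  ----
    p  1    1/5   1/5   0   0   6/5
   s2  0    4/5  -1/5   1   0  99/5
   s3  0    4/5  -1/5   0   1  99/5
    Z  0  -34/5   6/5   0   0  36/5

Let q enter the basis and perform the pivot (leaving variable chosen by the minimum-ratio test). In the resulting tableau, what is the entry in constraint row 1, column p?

5

Ratio test on column q — row 1: (6/5)/(1/5) = 6; row 2: (99/5)/(4/5) = 99/4; row 3: (99/5)/(4/5) = 99/4. Minimum is 6 at row 1 (p leaves); pivot element 1/5.
Divide row 1 by 1/5; eliminate column q from the other rows.
In the new row 1, the p entry is the old entry divided by the pivot: 1/(1/5) = 5.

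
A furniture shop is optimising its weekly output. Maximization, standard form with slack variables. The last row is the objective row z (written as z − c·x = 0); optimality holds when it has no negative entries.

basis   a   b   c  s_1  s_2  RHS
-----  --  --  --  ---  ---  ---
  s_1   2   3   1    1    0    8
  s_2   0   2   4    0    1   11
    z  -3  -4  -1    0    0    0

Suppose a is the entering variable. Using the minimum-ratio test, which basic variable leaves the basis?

Column a entries and ratios — s_1: 8/2 = 4; s_2: 0 ≤ 0, skip.
Smallest ratio is 4 in the row of s_1, so s_1 leaves.

s_1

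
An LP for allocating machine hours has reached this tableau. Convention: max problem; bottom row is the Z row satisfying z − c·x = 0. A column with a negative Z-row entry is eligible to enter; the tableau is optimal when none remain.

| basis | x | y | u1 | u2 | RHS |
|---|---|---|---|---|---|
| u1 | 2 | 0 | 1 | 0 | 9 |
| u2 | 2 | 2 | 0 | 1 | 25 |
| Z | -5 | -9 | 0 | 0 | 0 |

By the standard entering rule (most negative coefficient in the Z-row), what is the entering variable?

Negative Z-row entries: x: -5, y: -9.
The most negative is -9 in column y, so y enters.

y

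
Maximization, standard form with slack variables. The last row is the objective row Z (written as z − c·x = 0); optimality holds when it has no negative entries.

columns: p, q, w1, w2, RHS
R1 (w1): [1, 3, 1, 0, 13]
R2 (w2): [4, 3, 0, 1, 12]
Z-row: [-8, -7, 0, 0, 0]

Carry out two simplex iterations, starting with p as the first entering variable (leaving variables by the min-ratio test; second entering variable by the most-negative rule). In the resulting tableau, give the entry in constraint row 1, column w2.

Ratio test on column p — row 1: 13/1 = 13; row 2: 12/4 = 3. Minimum is 3 at row 2 (w2 leaves); pivot element 4.
Divide row 2 by 4; eliminate column p from the other rows.
Second iteration: most negative Z-row entry is -1 in column q, so q enters.
Ratio test on column q — row 1: 10/(9/4) = 40/9; row 2: 3/(3/4) = 4. Minimum is 4 at row 2 (p leaves); pivot element 3/4.
Divide row 2 by 3/4; eliminate column q from the other rows.
After both pivots, the entry at constraint row 1, column w2 is -1.

-1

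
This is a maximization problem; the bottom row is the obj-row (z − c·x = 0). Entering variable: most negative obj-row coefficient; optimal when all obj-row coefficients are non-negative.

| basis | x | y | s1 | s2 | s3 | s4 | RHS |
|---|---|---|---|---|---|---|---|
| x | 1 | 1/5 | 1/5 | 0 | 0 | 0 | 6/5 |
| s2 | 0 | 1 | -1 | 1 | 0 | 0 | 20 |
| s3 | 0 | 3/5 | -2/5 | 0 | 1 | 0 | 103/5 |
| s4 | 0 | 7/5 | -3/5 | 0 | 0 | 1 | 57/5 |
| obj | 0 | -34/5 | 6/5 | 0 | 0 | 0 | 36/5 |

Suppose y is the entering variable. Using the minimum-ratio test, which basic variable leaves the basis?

Column y entries and ratios — x: (6/5)/(1/5) = 6; s2: 20/1 = 20; s3: (103/5)/(3/5) = 103/3; s4: (57/5)/(7/5) = 57/7.
Smallest ratio is 6 in the row of x, so x leaves.

x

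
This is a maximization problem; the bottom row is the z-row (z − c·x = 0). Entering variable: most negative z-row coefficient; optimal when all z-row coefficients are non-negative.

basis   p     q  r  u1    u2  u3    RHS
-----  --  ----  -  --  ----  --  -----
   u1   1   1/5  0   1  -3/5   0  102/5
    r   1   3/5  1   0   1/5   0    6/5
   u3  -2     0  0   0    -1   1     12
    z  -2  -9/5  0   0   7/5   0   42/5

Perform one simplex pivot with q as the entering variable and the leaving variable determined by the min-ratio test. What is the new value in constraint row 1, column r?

-1/3

Ratio test on column q — row 1: (102/5)/(1/5) = 102; row 2: (6/5)/(3/5) = 2; row 3: entry 0 ≤ 0. Minimum is 2 at row 2 (r leaves); pivot element 3/5.
Divide row 2 by 3/5; eliminate column q from the other rows.
Row 1 update in column r: 0 − (1/5)·(5/3) = -1/3.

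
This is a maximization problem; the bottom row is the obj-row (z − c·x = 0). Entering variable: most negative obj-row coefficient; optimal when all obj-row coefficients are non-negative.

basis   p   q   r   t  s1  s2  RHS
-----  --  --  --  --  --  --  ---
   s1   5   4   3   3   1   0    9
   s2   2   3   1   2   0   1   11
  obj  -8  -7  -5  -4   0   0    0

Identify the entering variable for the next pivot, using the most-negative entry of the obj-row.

Negative obj-row entries: p: -8, q: -7, r: -5, t: -4.
The most negative is -8 in column p, so p enters.

p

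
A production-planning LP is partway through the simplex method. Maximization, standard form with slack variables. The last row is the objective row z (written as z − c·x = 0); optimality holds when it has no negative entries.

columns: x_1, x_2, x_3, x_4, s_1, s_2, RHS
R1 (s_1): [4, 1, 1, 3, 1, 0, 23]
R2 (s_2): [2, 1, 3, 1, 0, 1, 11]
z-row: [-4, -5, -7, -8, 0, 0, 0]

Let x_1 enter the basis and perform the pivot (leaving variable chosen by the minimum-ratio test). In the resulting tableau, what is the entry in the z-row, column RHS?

Ratio test on column x_1 — row 1: 23/4 = 23/4; row 2: 11/2 = 11/2. Minimum is 11/2 at row 2 (s_2 leaves); pivot element 2.
Divide row 2 by 2; eliminate column x_1 from the other rows.
z-row update in column RHS: 0 − (-4)·(11/2) = 22.

22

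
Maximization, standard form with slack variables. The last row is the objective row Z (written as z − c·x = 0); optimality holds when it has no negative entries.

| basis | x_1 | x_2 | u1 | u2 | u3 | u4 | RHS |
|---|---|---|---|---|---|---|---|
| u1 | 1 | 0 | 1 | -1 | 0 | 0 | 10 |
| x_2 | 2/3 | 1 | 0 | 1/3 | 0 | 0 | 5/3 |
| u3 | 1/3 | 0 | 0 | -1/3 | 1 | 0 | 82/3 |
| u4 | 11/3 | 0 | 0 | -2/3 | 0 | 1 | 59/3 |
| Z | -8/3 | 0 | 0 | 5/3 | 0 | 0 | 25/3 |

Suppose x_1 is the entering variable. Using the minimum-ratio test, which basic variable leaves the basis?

Column x_1 entries and ratios — u1: 10/1 = 10; x_2: (5/3)/(2/3) = 5/2; u3: (82/3)/(1/3) = 82; u4: (59/3)/(11/3) = 59/11.
Smallest ratio is 5/2 in the row of x_2, so x_2 leaves.

x_2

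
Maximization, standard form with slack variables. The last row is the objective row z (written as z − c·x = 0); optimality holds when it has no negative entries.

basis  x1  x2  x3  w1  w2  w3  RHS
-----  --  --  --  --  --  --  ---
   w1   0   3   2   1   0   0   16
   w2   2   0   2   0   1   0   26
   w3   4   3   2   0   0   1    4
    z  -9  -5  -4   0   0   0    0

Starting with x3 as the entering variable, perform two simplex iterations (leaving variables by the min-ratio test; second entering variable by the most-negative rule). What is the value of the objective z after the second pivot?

Ratio test on column x3 — row 1: 16/2 = 8; row 2: 26/2 = 13; row 3: 4/2 = 2. Minimum is 2 at row 3 (w3 leaves); pivot element 2.
Pivot on row 3; the z-row RHS becomes 0 − (-4)·2 = 8.
Next entering variable (most negative z-row entry -1): x1.
Ratio test on column x1 — row 1: entry -4 ≤ 0; row 2: entry -2 ≤ 0; row 3: 2/2 = 1. Minimum is 1 at row 3 (x3 leaves); pivot element 2.
After the second pivot the z-row RHS is 8 − (-1)·1 = 9.

9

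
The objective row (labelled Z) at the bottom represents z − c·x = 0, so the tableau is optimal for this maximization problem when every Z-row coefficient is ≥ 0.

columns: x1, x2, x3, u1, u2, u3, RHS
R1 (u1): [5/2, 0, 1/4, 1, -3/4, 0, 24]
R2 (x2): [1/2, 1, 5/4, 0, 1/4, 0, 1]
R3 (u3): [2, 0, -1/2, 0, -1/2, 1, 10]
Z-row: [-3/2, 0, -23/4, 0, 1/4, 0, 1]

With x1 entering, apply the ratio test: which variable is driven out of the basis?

x2

Column x1 entries and ratios — u1: 24/(5/2) = 48/5; x2: 1/(1/2) = 2; u3: 10/2 = 5.
Smallest ratio is 2 in the row of x2, so x2 leaves.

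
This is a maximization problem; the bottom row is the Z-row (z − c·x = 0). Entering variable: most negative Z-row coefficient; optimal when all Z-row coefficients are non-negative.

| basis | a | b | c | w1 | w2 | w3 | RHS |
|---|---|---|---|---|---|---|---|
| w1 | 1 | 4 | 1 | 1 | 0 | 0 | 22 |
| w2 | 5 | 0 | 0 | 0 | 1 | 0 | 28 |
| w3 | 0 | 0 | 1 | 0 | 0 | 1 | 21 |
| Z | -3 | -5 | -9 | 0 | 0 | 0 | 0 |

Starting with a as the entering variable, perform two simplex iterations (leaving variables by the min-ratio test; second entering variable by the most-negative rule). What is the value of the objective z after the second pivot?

822/5

Ratio test on column a — row 1: 22/1 = 22; row 2: 28/5 = 28/5; row 3: entry 0 ≤ 0. Minimum is 28/5 at row 2 (w2 leaves); pivot element 5.
Pivot on row 2; the Z-row RHS becomes 0 − (-3)·(28/5) = 84/5.
Next entering variable (most negative Z-row entry -9): c.
Ratio test on column c — row 1: (82/5)/1 = 82/5; row 2: entry 0 ≤ 0; row 3: 21/1 = 21. Minimum is 82/5 at row 1 (w1 leaves); pivot element 1.
After the second pivot the Z-row RHS is 84/5 − (-9)·(82/5) = 822/5.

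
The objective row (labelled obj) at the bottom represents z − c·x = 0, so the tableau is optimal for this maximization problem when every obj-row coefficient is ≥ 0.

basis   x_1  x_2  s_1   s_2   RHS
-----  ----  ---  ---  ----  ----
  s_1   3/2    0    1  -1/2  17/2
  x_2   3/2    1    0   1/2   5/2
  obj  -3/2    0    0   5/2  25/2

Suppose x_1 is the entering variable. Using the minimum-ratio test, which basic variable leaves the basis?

x_2

Column x_1 entries and ratios — s_1: (17/2)/(3/2) = 17/3; x_2: (5/2)/(3/2) = 5/3.
Smallest ratio is 5/3 in the row of x_2, so x_2 leaves.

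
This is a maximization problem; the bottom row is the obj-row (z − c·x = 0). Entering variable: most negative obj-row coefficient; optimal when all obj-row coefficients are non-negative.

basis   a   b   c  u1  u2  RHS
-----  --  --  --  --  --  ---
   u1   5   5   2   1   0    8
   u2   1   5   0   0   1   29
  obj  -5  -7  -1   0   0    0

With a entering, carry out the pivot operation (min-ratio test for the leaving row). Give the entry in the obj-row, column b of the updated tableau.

Ratio test on column a — row 1: 8/5 = 8/5; row 2: 29/1 = 29. Minimum is 8/5 at row 1 (u1 leaves); pivot element 5.
Divide row 1 by 5; eliminate column a from the other rows.
obj-row update in column b: -7 − (-5)·1 = -2.

-2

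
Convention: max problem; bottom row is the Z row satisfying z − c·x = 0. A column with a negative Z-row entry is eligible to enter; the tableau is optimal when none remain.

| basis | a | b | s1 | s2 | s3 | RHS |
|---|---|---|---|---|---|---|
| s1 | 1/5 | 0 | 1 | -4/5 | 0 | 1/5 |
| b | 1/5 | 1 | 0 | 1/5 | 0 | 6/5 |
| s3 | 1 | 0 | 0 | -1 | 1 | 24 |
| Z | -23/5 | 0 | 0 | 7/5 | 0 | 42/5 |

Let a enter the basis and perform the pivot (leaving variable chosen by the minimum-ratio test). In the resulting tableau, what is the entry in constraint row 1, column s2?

Ratio test on column a — row 1: (1/5)/(1/5) = 1; row 2: (6/5)/(1/5) = 6; row 3: 24/1 = 24. Minimum is 1 at row 1 (s1 leaves); pivot element 1/5.
Divide row 1 by 1/5; eliminate column a from the other rows.
In the new row 1, the s2 entry is the old entry divided by the pivot: (-4/5)/(1/5) = -4.

-4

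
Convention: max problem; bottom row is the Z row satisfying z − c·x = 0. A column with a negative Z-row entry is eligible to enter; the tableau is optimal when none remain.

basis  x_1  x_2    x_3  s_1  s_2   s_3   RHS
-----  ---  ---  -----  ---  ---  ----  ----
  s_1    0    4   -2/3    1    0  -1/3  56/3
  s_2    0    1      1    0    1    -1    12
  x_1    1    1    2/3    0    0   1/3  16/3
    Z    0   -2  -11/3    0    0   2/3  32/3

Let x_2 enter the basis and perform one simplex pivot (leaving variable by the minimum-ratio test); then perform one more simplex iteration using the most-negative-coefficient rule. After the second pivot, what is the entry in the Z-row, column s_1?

Ratio test on column x_2 — row 1: (56/3)/4 = 14/3; row 2: 12/1 = 12; row 3: (16/3)/1 = 16/3. Minimum is 14/3 at row 1 (s_1 leaves); pivot element 4.
Divide row 1 by 4; eliminate column x_2 from the other rows.
Second iteration: most negative Z-row entry is -4 in column x_3, so x_3 enters.
Ratio test on column x_3 — row 1: entry -1/6 ≤ 0; row 2: (22/3)/(7/6) = 44/7; row 3: (2/3)/(5/6) = 4/5. Minimum is 4/5 at row 3 (x_1 leaves); pivot element 5/6.
Divide row 3 by 5/6; eliminate column x_3 from the other rows.
After both pivots, the entry at the Z-row, column s_1 is -7/10.

-7/10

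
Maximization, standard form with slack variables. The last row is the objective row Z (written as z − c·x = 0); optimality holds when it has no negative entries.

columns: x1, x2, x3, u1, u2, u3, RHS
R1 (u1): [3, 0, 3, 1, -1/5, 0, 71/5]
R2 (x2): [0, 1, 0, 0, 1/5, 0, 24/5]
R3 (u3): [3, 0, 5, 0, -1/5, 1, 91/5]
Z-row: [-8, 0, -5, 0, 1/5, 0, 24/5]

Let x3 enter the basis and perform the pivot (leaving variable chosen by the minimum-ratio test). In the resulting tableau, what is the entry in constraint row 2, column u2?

Ratio test on column x3 — row 1: (71/5)/3 = 71/15; row 2: entry 0 ≤ 0; row 3: (91/5)/5 = 91/25. Minimum is 91/25 at row 3 (u3 leaves); pivot element 5.
Divide row 3 by 5; eliminate column x3 from the other rows.
Row 2 update in column u2: 1/5 − 0·(-1/25) = 1/5.

1/5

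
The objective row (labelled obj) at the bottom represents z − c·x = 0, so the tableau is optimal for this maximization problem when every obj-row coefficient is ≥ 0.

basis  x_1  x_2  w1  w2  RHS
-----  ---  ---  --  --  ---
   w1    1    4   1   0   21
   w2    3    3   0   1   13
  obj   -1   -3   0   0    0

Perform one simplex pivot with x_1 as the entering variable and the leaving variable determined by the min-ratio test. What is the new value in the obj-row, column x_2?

Ratio test on column x_1 — row 1: 21/1 = 21; row 2: 13/3 = 13/3. Minimum is 13/3 at row 2 (w2 leaves); pivot element 3.
Divide row 2 by 3; eliminate column x_1 from the other rows.
obj-row update in column x_2: -3 − (-1)·1 = -2.

-2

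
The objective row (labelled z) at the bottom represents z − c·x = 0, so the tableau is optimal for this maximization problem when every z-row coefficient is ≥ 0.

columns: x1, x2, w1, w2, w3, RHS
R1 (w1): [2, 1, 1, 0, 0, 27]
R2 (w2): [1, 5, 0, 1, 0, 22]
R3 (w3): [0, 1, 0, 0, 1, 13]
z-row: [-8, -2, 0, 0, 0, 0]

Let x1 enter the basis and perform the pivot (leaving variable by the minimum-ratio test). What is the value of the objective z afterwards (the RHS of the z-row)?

Ratio test on column x1 — row 1: 27/2 = 27/2; row 2: 22/1 = 22; row 3: entry 0 ≤ 0. Minimum is 27/2 at row 1 (w1 leaves); pivot element 2.
Pivot on row 1; the z-row RHS becomes 0 − (-8)·(27/2) = 108.

108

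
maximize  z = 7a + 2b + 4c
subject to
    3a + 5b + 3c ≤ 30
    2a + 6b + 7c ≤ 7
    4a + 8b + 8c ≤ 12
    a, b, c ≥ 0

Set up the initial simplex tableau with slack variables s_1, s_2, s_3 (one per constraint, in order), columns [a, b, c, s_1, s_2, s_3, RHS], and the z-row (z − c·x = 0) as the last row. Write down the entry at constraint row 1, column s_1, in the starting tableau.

1

Slack s_1 belongs to constraint 1; its column is the unit vector e_1, so the entry in row 1 is 1.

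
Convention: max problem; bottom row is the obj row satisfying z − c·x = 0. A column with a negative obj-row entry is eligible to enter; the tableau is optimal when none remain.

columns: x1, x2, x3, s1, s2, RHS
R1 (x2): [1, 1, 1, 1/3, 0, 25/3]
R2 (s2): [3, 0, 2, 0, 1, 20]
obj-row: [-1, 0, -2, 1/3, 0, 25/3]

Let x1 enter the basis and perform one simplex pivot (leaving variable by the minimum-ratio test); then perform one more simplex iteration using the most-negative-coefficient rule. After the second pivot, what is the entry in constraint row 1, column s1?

Ratio test on column x1 — row 1: (25/3)/1 = 25/3; row 2: 20/3 = 20/3. Minimum is 20/3 at row 2 (s2 leaves); pivot element 3.
Divide row 2 by 3; eliminate column x1 from the other rows.
Second iteration: most negative obj-row entry is -4/3 in column x3, so x3 enters.
Ratio test on column x3 — row 1: (5/3)/(1/3) = 5; row 2: (20/3)/(2/3) = 10. Minimum is 5 at row 1 (x2 leaves); pivot element 1/3.
Divide row 1 by 1/3; eliminate column x3 from the other rows.
After both pivots, the entry at constraint row 1, column s1 is 1.

1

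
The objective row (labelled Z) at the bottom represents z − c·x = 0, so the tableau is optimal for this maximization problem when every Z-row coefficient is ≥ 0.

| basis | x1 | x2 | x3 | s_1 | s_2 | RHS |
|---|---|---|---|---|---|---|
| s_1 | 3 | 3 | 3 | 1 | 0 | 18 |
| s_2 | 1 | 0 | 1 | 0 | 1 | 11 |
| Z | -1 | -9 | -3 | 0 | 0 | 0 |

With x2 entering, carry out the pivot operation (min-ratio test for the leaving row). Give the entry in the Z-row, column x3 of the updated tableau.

Ratio test on column x2 — row 1: 18/3 = 6; row 2: entry 0 ≤ 0. Minimum is 6 at row 1 (s_1 leaves); pivot element 3.
Divide row 1 by 3; eliminate column x2 from the other rows.
Z-row update in column x3: -3 − (-9)·1 = 6.

6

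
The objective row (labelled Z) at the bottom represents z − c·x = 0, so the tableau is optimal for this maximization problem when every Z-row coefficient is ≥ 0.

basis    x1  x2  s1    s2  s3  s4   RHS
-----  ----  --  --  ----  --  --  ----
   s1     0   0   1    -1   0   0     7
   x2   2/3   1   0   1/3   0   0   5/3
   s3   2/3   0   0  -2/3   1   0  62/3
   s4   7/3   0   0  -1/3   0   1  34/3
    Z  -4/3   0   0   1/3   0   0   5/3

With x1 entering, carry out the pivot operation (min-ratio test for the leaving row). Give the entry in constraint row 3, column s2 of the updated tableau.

Ratio test on column x1 — row 1: entry 0 ≤ 0; row 2: (5/3)/(2/3) = 5/2; row 3: (62/3)/(2/3) = 31; row 4: (34/3)/(7/3) = 34/7. Minimum is 5/2 at row 2 (x2 leaves); pivot element 2/3.
Divide row 2 by 2/3; eliminate column x1 from the other rows.
Row 3 update in column s2: -2/3 − (2/3)·(1/2) = -1.

-1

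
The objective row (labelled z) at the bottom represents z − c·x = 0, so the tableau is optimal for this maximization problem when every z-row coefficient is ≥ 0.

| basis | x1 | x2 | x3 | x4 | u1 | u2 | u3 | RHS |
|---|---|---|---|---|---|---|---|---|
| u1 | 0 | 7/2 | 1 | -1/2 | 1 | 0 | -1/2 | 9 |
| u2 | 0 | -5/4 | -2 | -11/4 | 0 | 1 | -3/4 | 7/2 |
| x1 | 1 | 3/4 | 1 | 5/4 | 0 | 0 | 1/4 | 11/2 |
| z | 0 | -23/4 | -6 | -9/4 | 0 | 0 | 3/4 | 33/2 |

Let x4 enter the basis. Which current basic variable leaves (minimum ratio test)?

x1

Column x4 entries and ratios — u1: -1/2 ≤ 0, skip; u2: -11/4 ≤ 0, skip; x1: (11/2)/(5/4) = 22/5.
Smallest ratio is 22/5 in the row of x1, so x1 leaves.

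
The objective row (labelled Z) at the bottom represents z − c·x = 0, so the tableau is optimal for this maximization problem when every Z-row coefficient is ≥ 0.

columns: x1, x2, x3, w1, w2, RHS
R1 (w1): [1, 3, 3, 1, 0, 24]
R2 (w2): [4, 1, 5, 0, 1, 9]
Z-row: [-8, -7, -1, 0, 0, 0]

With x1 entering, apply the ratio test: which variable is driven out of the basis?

w2

Column x1 entries and ratios — w1: 24/1 = 24; w2: 9/4 = 9/4.
Smallest ratio is 9/4 in the row of w2, so w2 leaves.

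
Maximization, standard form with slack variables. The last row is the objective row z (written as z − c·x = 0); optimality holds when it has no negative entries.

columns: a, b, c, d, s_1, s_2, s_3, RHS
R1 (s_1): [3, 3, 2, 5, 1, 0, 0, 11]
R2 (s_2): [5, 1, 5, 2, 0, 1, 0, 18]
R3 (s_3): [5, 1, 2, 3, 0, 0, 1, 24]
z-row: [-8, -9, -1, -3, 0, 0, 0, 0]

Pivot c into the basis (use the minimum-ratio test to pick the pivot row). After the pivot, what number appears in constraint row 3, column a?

Ratio test on column c — row 1: 11/2 = 11/2; row 2: 18/5 = 18/5; row 3: 24/2 = 12. Minimum is 18/5 at row 2 (s_2 leaves); pivot element 5.
Divide row 2 by 5; eliminate column c from the other rows.
Row 3 update in column a: 5 − 2·1 = 3.

3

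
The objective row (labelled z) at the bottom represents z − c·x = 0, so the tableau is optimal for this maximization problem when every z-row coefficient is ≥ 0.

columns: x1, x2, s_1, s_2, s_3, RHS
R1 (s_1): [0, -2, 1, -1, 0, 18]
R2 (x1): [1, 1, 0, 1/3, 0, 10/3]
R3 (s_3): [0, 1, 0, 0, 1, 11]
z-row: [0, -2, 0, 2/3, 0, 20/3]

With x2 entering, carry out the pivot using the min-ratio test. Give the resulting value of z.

40/3

Ratio test on column x2 — row 1: entry -2 ≤ 0; row 2: (10/3)/1 = 10/3; row 3: 11/1 = 11. Minimum is 10/3 at row 2 (x1 leaves); pivot element 1.
Pivot on row 2; the z-row RHS becomes 20/3 − (-2)·(10/3) = 40/3.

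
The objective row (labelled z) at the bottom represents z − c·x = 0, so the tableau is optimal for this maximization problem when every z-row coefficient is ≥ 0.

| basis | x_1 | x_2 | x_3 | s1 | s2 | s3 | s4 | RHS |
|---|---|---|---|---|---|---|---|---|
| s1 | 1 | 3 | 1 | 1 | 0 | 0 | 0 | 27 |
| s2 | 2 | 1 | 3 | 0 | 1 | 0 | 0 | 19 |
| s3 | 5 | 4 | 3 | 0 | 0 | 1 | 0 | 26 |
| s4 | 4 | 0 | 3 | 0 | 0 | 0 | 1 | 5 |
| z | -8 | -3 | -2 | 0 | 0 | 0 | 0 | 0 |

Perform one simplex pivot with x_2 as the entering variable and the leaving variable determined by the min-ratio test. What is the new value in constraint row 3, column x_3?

3/4

Ratio test on column x_2 — row 1: 27/3 = 9; row 2: 19/1 = 19; row 3: 26/4 = 13/2; row 4: entry 0 ≤ 0. Minimum is 13/2 at row 3 (s3 leaves); pivot element 4.
Divide row 3 by 4; eliminate column x_2 from the other rows.
In the new row 3, the x_3 entry is the old entry divided by the pivot: 3/4 = 3/4.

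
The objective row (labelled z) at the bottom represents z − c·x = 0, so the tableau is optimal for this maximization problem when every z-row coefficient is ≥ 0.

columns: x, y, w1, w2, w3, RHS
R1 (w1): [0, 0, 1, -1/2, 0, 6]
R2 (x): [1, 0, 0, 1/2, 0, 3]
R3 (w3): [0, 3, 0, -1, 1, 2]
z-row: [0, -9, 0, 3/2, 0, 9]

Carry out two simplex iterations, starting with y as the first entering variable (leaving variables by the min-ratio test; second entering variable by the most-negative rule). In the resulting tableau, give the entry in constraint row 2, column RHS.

Ratio test on column y — row 1: entry 0 ≤ 0; row 2: entry 0 ≤ 0; row 3: 2/3 = 2/3. Minimum is 2/3 at row 3 (w3 leaves); pivot element 3.
Divide row 3 by 3; eliminate column y from the other rows.
Second iteration: most negative z-row entry is -3/2 in column w2, so w2 enters.
Ratio test on column w2 — row 1: entry -1/2 ≤ 0; row 2: 3/(1/2) = 6; row 3: entry -1/3 ≤ 0. Minimum is 6 at row 2 (x leaves); pivot element 1/2.
Divide row 2 by 1/2; eliminate column w2 from the other rows.
After both pivots, the entry at constraint row 2, column RHS is 6.

6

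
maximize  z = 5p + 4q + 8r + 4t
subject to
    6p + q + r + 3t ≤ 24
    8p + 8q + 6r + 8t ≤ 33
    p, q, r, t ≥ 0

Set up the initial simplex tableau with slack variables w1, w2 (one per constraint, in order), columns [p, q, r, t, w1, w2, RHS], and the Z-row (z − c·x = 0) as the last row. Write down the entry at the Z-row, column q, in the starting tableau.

The Z-row carries the negated objective coefficients: the q entry is -4.

-4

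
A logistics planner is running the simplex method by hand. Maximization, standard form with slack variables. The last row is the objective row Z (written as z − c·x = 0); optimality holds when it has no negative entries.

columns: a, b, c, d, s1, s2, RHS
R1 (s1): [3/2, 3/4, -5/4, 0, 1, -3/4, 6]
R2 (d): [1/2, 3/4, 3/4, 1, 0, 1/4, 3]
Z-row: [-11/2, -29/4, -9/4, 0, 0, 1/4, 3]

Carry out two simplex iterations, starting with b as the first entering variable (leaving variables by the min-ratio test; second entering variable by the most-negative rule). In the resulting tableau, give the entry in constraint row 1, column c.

-2

Ratio test on column b — row 1: 6/(3/4) = 8; row 2: 3/(3/4) = 4. Minimum is 4 at row 2 (d leaves); pivot element 3/4.
Divide row 2 by 3/4; eliminate column b from the other rows.
Second iteration: most negative Z-row entry is -2/3 in column a, so a enters.
Ratio test on column a — row 1: 3/1 = 3; row 2: 4/(2/3) = 6. Minimum is 3 at row 1 (s1 leaves); pivot element 1.
Divide row 1 by 1; eliminate column a from the other rows.
After both pivots, the entry at constraint row 1, column c is -2.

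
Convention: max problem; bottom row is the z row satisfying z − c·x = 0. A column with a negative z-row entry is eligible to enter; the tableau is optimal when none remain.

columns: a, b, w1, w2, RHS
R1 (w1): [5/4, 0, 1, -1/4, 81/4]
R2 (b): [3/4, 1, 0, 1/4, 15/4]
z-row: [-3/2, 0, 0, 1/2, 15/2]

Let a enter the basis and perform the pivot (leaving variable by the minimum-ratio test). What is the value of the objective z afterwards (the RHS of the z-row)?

Ratio test on column a — row 1: (81/4)/(5/4) = 81/5; row 2: (15/4)/(3/4) = 5. Minimum is 5 at row 2 (b leaves); pivot element 3/4.
Pivot on row 2; the z-row RHS becomes 15/2 − (-3/2)·5 = 15.

15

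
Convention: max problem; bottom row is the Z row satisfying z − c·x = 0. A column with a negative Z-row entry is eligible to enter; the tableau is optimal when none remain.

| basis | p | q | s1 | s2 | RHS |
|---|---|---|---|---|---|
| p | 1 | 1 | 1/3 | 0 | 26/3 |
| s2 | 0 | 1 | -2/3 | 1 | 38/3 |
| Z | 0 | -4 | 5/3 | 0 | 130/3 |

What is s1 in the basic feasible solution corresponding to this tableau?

s1 is not in the basis, so in the current basic feasible solution s1 = 0.

0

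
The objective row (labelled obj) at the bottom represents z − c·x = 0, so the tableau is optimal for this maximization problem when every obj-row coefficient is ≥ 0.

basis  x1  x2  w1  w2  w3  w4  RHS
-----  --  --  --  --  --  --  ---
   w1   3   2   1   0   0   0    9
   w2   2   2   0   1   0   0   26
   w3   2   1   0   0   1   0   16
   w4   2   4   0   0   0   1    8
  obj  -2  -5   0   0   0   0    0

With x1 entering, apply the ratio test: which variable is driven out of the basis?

w1

Column x1 entries and ratios — w1: 9/3 = 3; w2: 26/2 = 13; w3: 16/2 = 8; w4: 8/2 = 4.
Smallest ratio is 3 in the row of w1, so w1 leaves.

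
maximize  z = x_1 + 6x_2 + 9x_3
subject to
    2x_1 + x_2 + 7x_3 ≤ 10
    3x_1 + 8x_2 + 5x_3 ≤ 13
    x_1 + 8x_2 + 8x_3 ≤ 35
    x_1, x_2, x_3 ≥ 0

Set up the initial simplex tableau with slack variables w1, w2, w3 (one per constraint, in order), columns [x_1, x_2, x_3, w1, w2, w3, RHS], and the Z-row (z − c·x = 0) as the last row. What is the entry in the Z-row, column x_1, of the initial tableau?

The Z-row carries the negated objective coefficients: the x_1 entry is -1.

-1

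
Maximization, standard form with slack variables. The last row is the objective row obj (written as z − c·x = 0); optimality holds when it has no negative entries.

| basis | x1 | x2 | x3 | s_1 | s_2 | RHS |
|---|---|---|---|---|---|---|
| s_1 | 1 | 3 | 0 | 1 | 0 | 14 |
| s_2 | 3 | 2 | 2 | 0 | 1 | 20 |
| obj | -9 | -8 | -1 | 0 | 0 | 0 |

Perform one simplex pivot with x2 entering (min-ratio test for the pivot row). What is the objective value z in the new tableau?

Ratio test on column x2 — row 1: 14/3 = 14/3; row 2: 20/2 = 10. Minimum is 14/3 at row 1 (s_1 leaves); pivot element 3.
Pivot on row 1; the obj-row RHS becomes 0 − (-8)·(14/3) = 112/3.

112/3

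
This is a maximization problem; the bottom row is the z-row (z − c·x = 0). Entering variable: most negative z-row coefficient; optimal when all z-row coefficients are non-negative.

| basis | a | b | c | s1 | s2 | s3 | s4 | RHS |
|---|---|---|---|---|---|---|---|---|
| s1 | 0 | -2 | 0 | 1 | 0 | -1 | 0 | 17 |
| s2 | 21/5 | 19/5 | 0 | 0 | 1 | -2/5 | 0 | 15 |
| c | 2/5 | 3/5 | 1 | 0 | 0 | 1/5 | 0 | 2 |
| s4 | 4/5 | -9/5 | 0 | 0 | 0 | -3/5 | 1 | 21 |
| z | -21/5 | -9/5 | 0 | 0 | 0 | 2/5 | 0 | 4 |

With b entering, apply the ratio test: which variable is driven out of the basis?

Column b entries and ratios — s1: -2 ≤ 0, skip; s2: 15/(19/5) = 75/19; c: 2/(3/5) = 10/3; s4: -9/5 ≤ 0, skip.
Smallest ratio is 10/3 in the row of c, so c leaves.

c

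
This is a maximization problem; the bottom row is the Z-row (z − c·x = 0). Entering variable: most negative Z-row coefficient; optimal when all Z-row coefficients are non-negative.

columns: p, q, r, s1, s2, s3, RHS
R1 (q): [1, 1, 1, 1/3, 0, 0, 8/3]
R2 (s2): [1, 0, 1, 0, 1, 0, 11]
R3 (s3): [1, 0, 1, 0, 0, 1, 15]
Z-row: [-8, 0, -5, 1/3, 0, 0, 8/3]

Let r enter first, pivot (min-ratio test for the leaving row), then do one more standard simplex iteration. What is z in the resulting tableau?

Ratio test on column r — row 1: (8/3)/1 = 8/3; row 2: 11/1 = 11; row 3: 15/1 = 15. Minimum is 8/3 at row 1 (q leaves); pivot element 1.
Pivot on row 1; the Z-row RHS becomes 8/3 − (-5)·(8/3) = 16.
Next entering variable (most negative Z-row entry -3): p.
Ratio test on column p — row 1: (8/3)/1 = 8/3; row 2: entry 0 ≤ 0; row 3: entry 0 ≤ 0. Minimum is 8/3 at row 1 (r leaves); pivot element 1.
After the second pivot the Z-row RHS is 16 − (-3)·(8/3) = 24.

24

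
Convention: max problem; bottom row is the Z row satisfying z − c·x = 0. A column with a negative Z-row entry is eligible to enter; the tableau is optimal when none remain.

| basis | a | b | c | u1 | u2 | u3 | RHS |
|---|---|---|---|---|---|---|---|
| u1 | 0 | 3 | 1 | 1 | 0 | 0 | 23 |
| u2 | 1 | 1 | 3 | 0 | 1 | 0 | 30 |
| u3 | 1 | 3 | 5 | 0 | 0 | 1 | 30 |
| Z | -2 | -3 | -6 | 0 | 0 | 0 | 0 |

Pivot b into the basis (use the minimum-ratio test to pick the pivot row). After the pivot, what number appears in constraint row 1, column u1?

Ratio test on column b — row 1: 23/3 = 23/3; row 2: 30/1 = 30; row 3: 30/3 = 10. Minimum is 23/3 at row 1 (u1 leaves); pivot element 3.
Divide row 1 by 3; eliminate column b from the other rows.
In the new row 1, the u1 entry is the old entry divided by the pivot: 1/3 = 1/3.

1/3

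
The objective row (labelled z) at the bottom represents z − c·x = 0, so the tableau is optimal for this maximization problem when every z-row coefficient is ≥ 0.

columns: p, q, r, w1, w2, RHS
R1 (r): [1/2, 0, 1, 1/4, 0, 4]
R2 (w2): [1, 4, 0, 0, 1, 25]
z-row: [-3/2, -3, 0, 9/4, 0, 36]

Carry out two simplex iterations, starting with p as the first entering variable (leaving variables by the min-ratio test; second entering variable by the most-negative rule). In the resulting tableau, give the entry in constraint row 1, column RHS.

8

Ratio test on column p — row 1: 4/(1/2) = 8; row 2: 25/1 = 25. Minimum is 8 at row 1 (r leaves); pivot element 1/2.
Divide row 1 by 1/2; eliminate column p from the other rows.
Second iteration: most negative z-row entry is -3 in column q, so q enters.
Ratio test on column q — row 1: entry 0 ≤ 0; row 2: 17/4 = 17/4. Minimum is 17/4 at row 2 (w2 leaves); pivot element 4.
Divide row 2 by 4; eliminate column q from the other rows.
After both pivots, the entry at constraint row 1, column RHS is 8.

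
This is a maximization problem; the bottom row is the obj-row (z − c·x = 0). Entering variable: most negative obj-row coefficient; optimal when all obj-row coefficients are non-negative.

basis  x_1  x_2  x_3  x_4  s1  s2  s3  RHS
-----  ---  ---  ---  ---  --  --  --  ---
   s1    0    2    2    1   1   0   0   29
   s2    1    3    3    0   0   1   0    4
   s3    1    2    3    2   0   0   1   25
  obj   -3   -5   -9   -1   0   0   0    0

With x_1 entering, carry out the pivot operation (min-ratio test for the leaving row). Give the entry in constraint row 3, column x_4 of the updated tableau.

2

Ratio test on column x_1 — row 1: entry 0 ≤ 0; row 2: 4/1 = 4; row 3: 25/1 = 25. Minimum is 4 at row 2 (s2 leaves); pivot element 1.
Divide row 2 by 1; eliminate column x_1 from the other rows.
Row 3 update in column x_4: 2 − 1·0 = 2.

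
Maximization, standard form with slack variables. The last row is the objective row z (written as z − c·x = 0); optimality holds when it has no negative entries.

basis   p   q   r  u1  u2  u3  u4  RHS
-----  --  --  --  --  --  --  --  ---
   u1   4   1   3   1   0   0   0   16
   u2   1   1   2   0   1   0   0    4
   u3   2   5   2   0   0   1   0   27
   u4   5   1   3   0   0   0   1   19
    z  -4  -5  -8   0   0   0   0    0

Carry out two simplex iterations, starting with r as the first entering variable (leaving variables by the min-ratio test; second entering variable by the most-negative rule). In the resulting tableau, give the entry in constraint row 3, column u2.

Ratio test on column r — row 1: 16/3 = 16/3; row 2: 4/2 = 2; row 3: 27/2 = 27/2; row 4: 19/3 = 19/3. Minimum is 2 at row 2 (u2 leaves); pivot element 2.
Divide row 2 by 2; eliminate column r from the other rows.
Second iteration: most negative z-row entry is -1 in column q, so q enters.
Ratio test on column q — row 1: entry -1/2 ≤ 0; row 2: 2/(1/2) = 4; row 3: 23/4 = 23/4; row 4: entry -1/2 ≤ 0. Minimum is 4 at row 2 (r leaves); pivot element 1/2.
Divide row 2 by 1/2; eliminate column q from the other rows.
After both pivots, the entry at constraint row 3, column u2 is -5.

-5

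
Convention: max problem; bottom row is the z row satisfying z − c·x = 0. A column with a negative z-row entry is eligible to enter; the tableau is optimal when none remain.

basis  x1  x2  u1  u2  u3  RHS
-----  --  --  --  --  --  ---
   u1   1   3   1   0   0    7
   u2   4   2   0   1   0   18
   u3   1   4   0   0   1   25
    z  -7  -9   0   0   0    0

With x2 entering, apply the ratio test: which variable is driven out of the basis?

u1

Column x2 entries and ratios — u1: 7/3 = 7/3; u2: 18/2 = 9; u3: 25/4 = 25/4.
Smallest ratio is 7/3 in the row of u1, so u1 leaves.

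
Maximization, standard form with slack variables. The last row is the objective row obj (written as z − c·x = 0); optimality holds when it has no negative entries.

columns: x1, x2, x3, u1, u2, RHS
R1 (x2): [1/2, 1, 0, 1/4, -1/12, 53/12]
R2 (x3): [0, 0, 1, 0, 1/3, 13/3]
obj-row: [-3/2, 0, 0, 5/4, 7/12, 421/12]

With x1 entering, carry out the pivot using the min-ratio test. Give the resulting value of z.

Ratio test on column x1 — row 1: (53/12)/(1/2) = 53/6; row 2: entry 0 ≤ 0. Minimum is 53/6 at row 1 (x2 leaves); pivot element 1/2.
Pivot on row 1; the obj-row RHS becomes 421/12 − (-3/2)·(53/6) = 145/3.

145/3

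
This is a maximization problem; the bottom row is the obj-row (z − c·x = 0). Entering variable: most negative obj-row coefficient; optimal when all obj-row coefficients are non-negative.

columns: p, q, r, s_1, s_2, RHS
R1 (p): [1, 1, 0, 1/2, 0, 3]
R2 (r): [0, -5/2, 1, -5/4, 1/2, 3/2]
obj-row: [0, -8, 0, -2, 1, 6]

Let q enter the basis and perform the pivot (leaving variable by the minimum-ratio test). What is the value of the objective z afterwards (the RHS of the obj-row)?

Ratio test on column q — row 1: 3/1 = 3; row 2: entry -5/2 ≤ 0. Minimum is 3 at row 1 (p leaves); pivot element 1.
Pivot on row 1; the obj-row RHS becomes 6 − (-8)·3 = 30.

30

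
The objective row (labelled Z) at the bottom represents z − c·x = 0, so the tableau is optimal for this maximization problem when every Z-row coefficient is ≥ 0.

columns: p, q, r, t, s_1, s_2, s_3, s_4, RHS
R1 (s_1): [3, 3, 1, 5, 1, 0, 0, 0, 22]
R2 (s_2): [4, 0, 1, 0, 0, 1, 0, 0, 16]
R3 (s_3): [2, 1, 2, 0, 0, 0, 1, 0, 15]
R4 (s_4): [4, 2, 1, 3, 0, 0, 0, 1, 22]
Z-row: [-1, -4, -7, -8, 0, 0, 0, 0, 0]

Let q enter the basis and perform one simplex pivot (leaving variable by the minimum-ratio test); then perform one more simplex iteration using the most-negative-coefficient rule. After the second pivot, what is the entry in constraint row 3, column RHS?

23/5

Ratio test on column q — row 1: 22/3 = 22/3; row 2: entry 0 ≤ 0; row 3: 15/1 = 15; row 4: 22/2 = 11. Minimum is 22/3 at row 1 (s_1 leaves); pivot element 3.
Divide row 1 by 3; eliminate column q from the other rows.
Second iteration: most negative Z-row entry is -17/3 in column r, so r enters.
Ratio test on column r — row 1: (22/3)/(1/3) = 22; row 2: 16/1 = 16; row 3: (23/3)/(5/3) = 23/5; row 4: (22/3)/(1/3) = 22. Minimum is 23/5 at row 3 (s_3 leaves); pivot element 5/3.
Divide row 3 by 5/3; eliminate column r from the other rows.
After both pivots, the entry at constraint row 3, column RHS is 23/5.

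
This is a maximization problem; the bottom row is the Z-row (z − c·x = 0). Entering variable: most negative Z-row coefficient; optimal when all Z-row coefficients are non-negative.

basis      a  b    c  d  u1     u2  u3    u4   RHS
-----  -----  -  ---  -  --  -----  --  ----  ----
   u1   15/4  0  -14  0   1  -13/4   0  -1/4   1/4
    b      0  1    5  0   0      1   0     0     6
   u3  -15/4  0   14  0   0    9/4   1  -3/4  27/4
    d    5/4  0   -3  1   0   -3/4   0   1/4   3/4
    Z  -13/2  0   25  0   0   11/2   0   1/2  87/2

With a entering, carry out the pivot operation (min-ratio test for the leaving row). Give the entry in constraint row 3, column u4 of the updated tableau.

-1

Ratio test on column a — row 1: (1/4)/(15/4) = 1/15; row 2: entry 0 ≤ 0; row 3: entry -15/4 ≤ 0; row 4: (3/4)/(5/4) = 3/5. Minimum is 1/15 at row 1 (u1 leaves); pivot element 15/4.
Divide row 1 by 15/4; eliminate column a from the other rows.
Row 3 update in column u4: -3/4 − (-15/4)·(-1/15) = -1.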